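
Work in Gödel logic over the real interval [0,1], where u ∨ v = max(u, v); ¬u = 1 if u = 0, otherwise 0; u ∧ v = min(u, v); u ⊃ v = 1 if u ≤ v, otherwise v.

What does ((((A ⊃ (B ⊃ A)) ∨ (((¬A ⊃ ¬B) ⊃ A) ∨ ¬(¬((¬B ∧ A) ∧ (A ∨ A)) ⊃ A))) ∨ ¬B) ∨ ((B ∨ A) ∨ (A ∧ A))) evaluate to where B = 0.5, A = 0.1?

(B ⊃ A): 0.5 > 0.1, so result = 0.1
(A ⊃ (B ⊃ A)): 0.1 ≤ 0.1, so result = 1
¬A: Gödel ¬ of 0.1 = 0 (operand ≠ 0)
¬B: Gödel ¬ of 0.5 = 0 (operand ≠ 0)
(¬A ⊃ ¬B): 0 ≤ 0, so result = 1
((¬A ⊃ ¬B) ⊃ A): 1 > 0.1, so result = 0.1
¬B: Gödel ¬ of 0.5 = 0 (operand ≠ 0)
(¬B ∧ A) = min(0, 0.1) = 0
(A ∨ A) = max(0.1, 0.1) = 0.1
((¬B ∧ A) ∧ (A ∨ A)) = min(0, 0.1) = 0
¬((¬B ∧ A) ∧ (A ∨ A)): Gödel ¬ of 0 = 1 (operand is 0)
(¬((¬B ∧ A) ∧ (A ∨ A)) ⊃ A): 1 > 0.1, so result = 0.1
¬(¬((¬B ∧ A) ∧ (A ∨ A)) ⊃ A): Gödel ¬ of 0.1 = 0 (operand ≠ 0)
(((¬A ⊃ ¬B) ⊃ A) ∨ ¬(¬((¬B ∧ A) ∧ (A ∨ A)) ⊃ A)) = max(0.1, 0) = 0.1
((A ⊃ (B ⊃ A)) ∨ (((¬A ⊃ ¬B) ⊃ A) ∨ ¬(¬((¬B ∧ A) ∧ (A ∨ A)) ⊃ A))) = max(1, 0.1) = 1
¬B: Gödel ¬ of 0.5 = 0 (operand ≠ 0)
(((A ⊃ (B ⊃ A)) ∨ (((¬A ⊃ ¬B) ⊃ A) ∨ ¬(¬((¬B ∧ A) ∧ (A ∨ A)) ⊃ A))) ∨ ¬B) = max(1, 0) = 1
(B ∨ A) = max(0.5, 0.1) = 0.5
(A ∧ A) = min(0.1, 0.1) = 0.1
((B ∨ A) ∨ (A ∧ A)) = max(0.5, 0.1) = 0.5
((((A ⊃ (B ⊃ A)) ∨ (((¬A ⊃ ¬B) ⊃ A) ∨ ¬(¬((¬B ∧ A) ∧ (A ∨ A)) ⊃ A))) ∨ ¬B) ∨ ((B ∨ A) ∨ (A ∧ A))) = max(1, 0.5) = 1

1.00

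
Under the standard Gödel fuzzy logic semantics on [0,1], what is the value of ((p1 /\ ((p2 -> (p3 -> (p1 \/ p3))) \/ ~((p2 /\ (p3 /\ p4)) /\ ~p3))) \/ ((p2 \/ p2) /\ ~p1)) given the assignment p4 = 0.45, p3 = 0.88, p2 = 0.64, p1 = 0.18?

0.18

(p1 \/ p3) = max(0.18, 0.88) = 0.88
(p3 -> (p1 \/ p3)): 0.88 ≤ 0.88, so result = 1
(p2 -> (p3 -> (p1 \/ p3))): 0.64 ≤ 1, so result = 1
(p3 /\ p4) = min(0.88, 0.45) = 0.45
(p2 /\ (p3 /\ p4)) = min(0.64, 0.45) = 0.45
~p3: Gödel ¬ of 0.88 = 0 (operand ≠ 0)
((p2 /\ (p3 /\ p4)) /\ ~p3) = min(0.45, 0) = 0
~((p2 /\ (p3 /\ p4)) /\ ~p3): Gödel ¬ of 0 = 1 (operand is 0)
((p2 -> (p3 -> (p1 \/ p3))) \/ ~((p2 /\ (p3 /\ p4)) /\ ~p3)) = max(1, 1) = 1
(p1 /\ ((p2 -> (p3 -> (p1 \/ p3))) \/ ~((p2 /\ (p3 /\ p4)) /\ ~p3))) = min(0.18, 1) = 0.18
(p2 \/ p2) = max(0.64, 0.64) = 0.64
~p1: Gödel ¬ of 0.18 = 0 (operand ≠ 0)
((p2 \/ p2) /\ ~p1) = min(0.64, 0) = 0
((p1 /\ ((p2 -> (p3 -> (p1 \/ p3))) \/ ~((p2 /\ (p3 /\ p4)) /\ ~p3))) \/ ((p2 \/ p2) /\ ~p1)) = max(0.18, 0) = 0.18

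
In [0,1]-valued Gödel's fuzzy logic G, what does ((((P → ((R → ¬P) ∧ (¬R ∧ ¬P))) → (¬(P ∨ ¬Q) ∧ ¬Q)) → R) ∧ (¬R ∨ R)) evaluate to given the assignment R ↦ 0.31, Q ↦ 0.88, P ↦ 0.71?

¬P: Gödel ¬ of 0.71 = 0 (operand ≠ 0)
(R → ¬P): 0.31 > 0, so result = 0
¬R: Gödel ¬ of 0.31 = 0 (operand ≠ 0)
¬P: Gödel ¬ of 0.71 = 0 (operand ≠ 0)
(¬R ∧ ¬P) = min(0, 0) = 0
((R → ¬P) ∧ (¬R ∧ ¬P)) = min(0, 0) = 0
(P → ((R → ¬P) ∧ (¬R ∧ ¬P))): 0.71 > 0, so result = 0
¬Q: Gödel ¬ of 0.88 = 0 (operand ≠ 0)
(P ∨ ¬Q) = max(0.71, 0) = 0.71
¬(P ∨ ¬Q): Gödel ¬ of 0.71 = 0 (operand ≠ 0)
¬Q: Gödel ¬ of 0.88 = 0 (operand ≠ 0)
(¬(P ∨ ¬Q) ∧ ¬Q) = min(0, 0) = 0
((P → ((R → ¬P) ∧ (¬R ∧ ¬P))) → (¬(P ∨ ¬Q) ∧ ¬Q)): 0 ≤ 0, so result = 1
(((P → ((R → ¬P) ∧ (¬R ∧ ¬P))) → (¬(P ∨ ¬Q) ∧ ¬Q)) → R): 1 > 0.31, so result = 0.31
¬R: Gödel ¬ of 0.31 = 0 (operand ≠ 0)
(¬R ∨ R) = max(0, 0.31) = 0.31
((((P → ((R → ¬P) ∧ (¬R ∧ ¬P))) → (¬(P ∨ ¬Q) ∧ ¬Q)) → R) ∧ (¬R ∨ R)) = min(0.31, 0.31) = 0.31

0.31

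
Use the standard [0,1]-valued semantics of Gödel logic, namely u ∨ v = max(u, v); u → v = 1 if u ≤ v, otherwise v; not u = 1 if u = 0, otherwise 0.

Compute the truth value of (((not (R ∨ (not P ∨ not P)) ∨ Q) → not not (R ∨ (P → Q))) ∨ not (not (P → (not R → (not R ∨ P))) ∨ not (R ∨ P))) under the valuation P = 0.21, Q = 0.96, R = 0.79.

1.00

not P: Gödel ¬ of 0.21 = 0 (operand ≠ 0)
not P: Gödel ¬ of 0.21 = 0 (operand ≠ 0)
(not P ∨ not P) = max(0, 0) = 0
(R ∨ (not P ∨ not P)) = max(0.79, 0) = 0.79
not (R ∨ (not P ∨ not P)): Gödel ¬ of 0.79 = 0 (operand ≠ 0)
(not (R ∨ (not P ∨ not P)) ∨ Q) = max(0, 0.96) = 0.96
(P → Q): 0.21 ≤ 0.96, so result = 1
(R ∨ (P → Q)) = max(0.79, 1) = 1
not (R ∨ (P → Q)): Gödel ¬ of 1 = 0 (operand ≠ 0)
not not (R ∨ (P → Q)): Gödel ¬ of 0 = 1 (operand is 0)
((not (R ∨ (not P ∨ not P)) ∨ Q) → not not (R ∨ (P → Q))): 0.96 ≤ 1, so result = 1
not R: Gödel ¬ of 0.79 = 0 (operand ≠ 0)
not R: Gödel ¬ of 0.79 = 0 (operand ≠ 0)
(not R ∨ P) = max(0, 0.21) = 0.21
(not R → (not R ∨ P)): 0 ≤ 0.21, so result = 1
(P → (not R → (not R ∨ P))): 0.21 ≤ 1, so result = 1
not (P → (not R → (not R ∨ P))): Gödel ¬ of 1 = 0 (operand ≠ 0)
(R ∨ P) = max(0.79, 0.21) = 0.79
not (R ∨ P): Gödel ¬ of 0.79 = 0 (operand ≠ 0)
(not (P → (not R → (not R ∨ P))) ∨ not (R ∨ P)) = max(0, 0) = 0
not (not (P → (not R → (not R ∨ P))) ∨ not (R ∨ P)): Gödel ¬ of 0 = 1 (operand is 0)
(((not (R ∨ (not P ∨ not P)) ∨ Q) → not not (R ∨ (P → Q))) ∨ not (not (P → (not R → (not R ∨ P))) ∨ not (R ∨ P))) = max(1, 1) = 1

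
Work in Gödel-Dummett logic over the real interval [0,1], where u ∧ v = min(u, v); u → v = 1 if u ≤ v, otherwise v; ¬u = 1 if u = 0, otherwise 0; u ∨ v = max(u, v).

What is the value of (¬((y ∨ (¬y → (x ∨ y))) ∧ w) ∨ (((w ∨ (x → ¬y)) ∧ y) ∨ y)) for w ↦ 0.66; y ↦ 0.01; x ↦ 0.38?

¬y: Gödel ¬ of 0.01 = 0 (operand ≠ 0)
(x ∨ y) = max(0.38, 0.01) = 0.38
(¬y → (x ∨ y)): 0 ≤ 0.38, so result = 1
(y ∨ (¬y → (x ∨ y))) = max(0.01, 1) = 1
((y ∨ (¬y → (x ∨ y))) ∧ w) = min(1, 0.66) = 0.66
¬((y ∨ (¬y → (x ∨ y))) ∧ w): Gödel ¬ of 0.66 = 0 (operand ≠ 0)
¬y: Gödel ¬ of 0.01 = 0 (operand ≠ 0)
(x → ¬y): 0.38 > 0, so result = 0
(w ∨ (x → ¬y)) = max(0.66, 0) = 0.66
((w ∨ (x → ¬y)) ∧ y) = min(0.66, 0.01) = 0.01
(((w ∨ (x → ¬y)) ∧ y) ∨ y) = max(0.01, 0.01) = 0.01
(¬((y ∨ (¬y → (x ∨ y))) ∧ w) ∨ (((w ∨ (x → ¬y)) ∧ y) ∨ y)) = max(0, 0.01) = 0.01

0.01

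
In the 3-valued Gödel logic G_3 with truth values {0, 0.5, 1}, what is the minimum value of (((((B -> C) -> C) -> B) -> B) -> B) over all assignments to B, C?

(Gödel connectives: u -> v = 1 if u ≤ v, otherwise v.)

0.00

The minimum is attained at B = 0, C = 0.5:
  (B -> C): 0 ≤ 0.5, so result = 1
  ((B -> C) -> C): 1 > 0.5, so result = 0.5
  (((B -> C) -> C) -> B): 0.5 > 0, so result = 0
  ((((B -> C) -> C) -> B) -> B): 0 ≤ 0, so result = 1
  (((((B -> C) -> C) -> B) -> B) -> B): 1 > 0, so result = 0
Checking all 9 assignments confirms none give a value below 0.00.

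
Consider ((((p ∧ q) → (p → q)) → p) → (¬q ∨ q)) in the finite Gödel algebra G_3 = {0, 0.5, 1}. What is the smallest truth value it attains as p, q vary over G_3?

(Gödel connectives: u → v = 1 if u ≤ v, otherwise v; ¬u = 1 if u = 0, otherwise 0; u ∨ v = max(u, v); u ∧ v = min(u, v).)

The minimum is attained at p = 1, q = 0.5:
  (p ∧ q) = min(1, 0.5) = 0.5
  (p → q): 1 > 0.5, so result = 0.5
  ((p ∧ q) → (p → q)): 0.5 ≤ 0.5, so result = 1
  (((p ∧ q) → (p → q)) → p): 1 ≤ 1, so result = 1
  ¬q: Gödel ¬ of 0.5 = 0 (operand ≠ 0)
  (¬q ∨ q) = max(0, 0.5) = 0.5
  ((((p ∧ q) → (p → q)) → p) → (¬q ∨ q)): 1 > 0.5, so result = 0.5
Checking all 9 assignments confirms none give a value below 0.50.

0.50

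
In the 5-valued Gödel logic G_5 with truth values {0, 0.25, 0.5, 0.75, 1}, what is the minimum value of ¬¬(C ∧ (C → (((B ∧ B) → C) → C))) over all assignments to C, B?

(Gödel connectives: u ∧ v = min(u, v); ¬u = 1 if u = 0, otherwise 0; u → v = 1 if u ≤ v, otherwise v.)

0.00

The minimum is attained at C = 0, B = 0:
  (B ∧ B) = min(0, 0) = 0
  ((B ∧ B) → C): 0 ≤ 0, so result = 1
  (((B ∧ B) → C) → C): 1 > 0, so result = 0
  (C → (((B ∧ B) → C) → C)): 0 ≤ 0, so result = 1
  (C ∧ (C → (((B ∧ B) → C) → C))) = min(0, 1) = 0
  ¬(C ∧ (C → (((B ∧ B) → C) → C))): Gödel ¬ of 0 = 1 (operand is 0)
  ¬¬(C ∧ (C → (((B ∧ B) → C) → C))): Gödel ¬ of 1 = 0 (operand ≠ 0)
Checking all 25 assignments confirms none give a value below 0.00.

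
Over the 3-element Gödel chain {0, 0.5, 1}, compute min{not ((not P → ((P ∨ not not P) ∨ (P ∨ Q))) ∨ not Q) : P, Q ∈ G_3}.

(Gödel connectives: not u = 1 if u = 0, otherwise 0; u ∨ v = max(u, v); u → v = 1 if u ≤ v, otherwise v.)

0.00

The minimum is attained at P = 0, Q = 0:
  not P: Gödel ¬ of 0 = 1 (operand is 0)
  not P: Gödel ¬ of 0 = 1 (operand is 0)
  not not P: Gödel ¬ of 1 = 0 (operand ≠ 0)
  (P ∨ not not P) = max(0, 0) = 0
  (P ∨ Q) = max(0, 0) = 0
  ((P ∨ not not P) ∨ (P ∨ Q)) = max(0, 0) = 0
  (not P → ((P ∨ not not P) ∨ (P ∨ Q))): 1 > 0, so result = 0
  not Q: Gödel ¬ of 0 = 1 (operand is 0)
  ((not P → ((P ∨ not not P) ∨ (P ∨ Q))) ∨ not Q) = max(0, 1) = 1
  not ((not P → ((P ∨ not not P) ∨ (P ∨ Q))) ∨ not Q): Gödel ¬ of 1 = 0 (operand ≠ 0)
Checking all 9 assignments confirms none give a value below 0.00.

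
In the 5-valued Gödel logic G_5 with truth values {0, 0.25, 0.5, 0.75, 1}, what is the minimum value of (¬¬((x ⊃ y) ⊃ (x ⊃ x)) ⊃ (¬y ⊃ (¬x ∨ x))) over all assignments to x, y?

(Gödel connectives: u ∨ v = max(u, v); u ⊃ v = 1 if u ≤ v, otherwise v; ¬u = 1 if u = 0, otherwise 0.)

0.25

The minimum is attained at x = 0.25, y = 0:
  (x ⊃ y): 0.25 > 0, so result = 0
  (x ⊃ x): 0.25 ≤ 0.25, so result = 1
  ((x ⊃ y) ⊃ (x ⊃ x)): 0 ≤ 1, so result = 1
  ¬((x ⊃ y) ⊃ (x ⊃ x)): Gödel ¬ of 1 = 0 (operand ≠ 0)
  ¬¬((x ⊃ y) ⊃ (x ⊃ x)): Gödel ¬ of 0 = 1 (operand is 0)
  ¬y: Gödel ¬ of 0 = 1 (operand is 0)
  ¬x: Gödel ¬ of 0.25 = 0 (operand ≠ 0)
  (¬x ∨ x) = max(0, 0.25) = 0.25
  (¬y ⊃ (¬x ∨ x)): 1 > 0.25, so result = 0.25
  (¬¬((x ⊃ y) ⊃ (x ⊃ x)) ⊃ (¬y ⊃ (¬x ∨ x))): 1 > 0.25, so result = 0.25
Checking all 25 assignments confirms none give a value below 0.25.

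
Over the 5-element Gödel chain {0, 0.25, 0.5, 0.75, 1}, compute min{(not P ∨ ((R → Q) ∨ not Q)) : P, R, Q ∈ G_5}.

The minimum is attained at P = 0.25, R = 0.5, Q = 0.25:
  not P: Gödel ¬ of 0.25 = 0 (operand ≠ 0)
  (R → Q): 0.5 > 0.25, so result = 0.25
  not Q: Gödel ¬ of 0.25 = 0 (operand ≠ 0)
  ((R → Q) ∨ not Q) = max(0.25, 0) = 0.25
  (not P ∨ ((R → Q) ∨ not Q)) = max(0, 0.25) = 0.25
Checking all 125 assignments confirms none give a value below 0.25.

0.25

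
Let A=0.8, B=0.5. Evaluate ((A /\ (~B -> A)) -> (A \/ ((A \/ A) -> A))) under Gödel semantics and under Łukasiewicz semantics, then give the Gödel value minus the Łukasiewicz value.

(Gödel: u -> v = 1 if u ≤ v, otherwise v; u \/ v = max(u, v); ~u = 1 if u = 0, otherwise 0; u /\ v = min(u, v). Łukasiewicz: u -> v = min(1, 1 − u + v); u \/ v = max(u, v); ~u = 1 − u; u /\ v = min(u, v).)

Gödel evaluation:
  ~B: Gödel ¬ of 0.5 = 0 (operand ≠ 0)
  (~B -> A): 0 ≤ 0.8, so result = 1
  (A /\ (~B -> A)) = min(0.8, 1) = 0.8
  (A \/ A) = max(0.8, 0.8) = 0.8
  ((A \/ A) -> A): 0.8 ≤ 0.8, so result = 1
  (A \/ ((A \/ A) -> A)) = max(0.8, 1) = 1
  ((A /\ (~B -> A)) -> (A \/ ((A \/ A) -> A))): 0.8 ≤ 1, so result = 1
  Gödel value = 1
Łukasiewicz evaluation:
  ~B: Łukasiewicz ¬ gives 1 − 0.5 = 0.5
  (~B -> A): min(1, 1 − 0.5 + 0.8) = 1
  (A /\ (~B -> A)) = min(0.8, 1) = 0.8
  (A \/ A) = max(0.8, 0.8) = 0.8
  ((A \/ A) -> A): min(1, 1 − 0.8 + 0.8) = 1
  (A \/ ((A \/ A) -> A)) = max(0.8, 1) = 1
  ((A /\ (~B -> A)) -> (A \/ ((A \/ A) -> A))): min(1, 1 − 0.8 + 1) = 1
  Łukasiewicz value = 1
Difference: 1 − 1 = 0.00

0.00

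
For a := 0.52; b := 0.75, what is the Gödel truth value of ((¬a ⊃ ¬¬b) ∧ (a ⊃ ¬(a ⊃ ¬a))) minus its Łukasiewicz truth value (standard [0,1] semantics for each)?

0.48

Gödel evaluation:
  ¬a: Gödel ¬ of 0.52 = 0 (operand ≠ 0)
  ¬b: Gödel ¬ of 0.75 = 0 (operand ≠ 0)
  ¬¬b: Gödel ¬ of 0 = 1 (operand is 0)
  (¬a ⊃ ¬¬b): 0 ≤ 1, so result = 1
  ¬a: Gödel ¬ of 0.52 = 0 (operand ≠ 0)
  (a ⊃ ¬a): 0.52 > 0, so result = 0
  ¬(a ⊃ ¬a): Gödel ¬ of 0 = 1 (operand is 0)
  (a ⊃ ¬(a ⊃ ¬a)): 0.52 ≤ 1, so result = 1
  ((¬a ⊃ ¬¬b) ∧ (a ⊃ ¬(a ⊃ ¬a))) = min(1, 1) = 1
  Gödel value = 1
Łukasiewicz evaluation:
  ¬a: Łukasiewicz ¬ gives 1 − 0.52 = 0.48
  ¬b: Łukasiewicz ¬ gives 1 − 0.75 = 0.25
  ¬¬b: Łukasiewicz ¬ gives 1 − 0.25 = 0.75
  (¬a ⊃ ¬¬b): min(1, 1 − 0.48 + 0.75) = 1
  ¬a: Łukasiewicz ¬ gives 1 − 0.52 = 0.48
  (a ⊃ ¬a): min(1, 1 − 0.52 + 0.48) = 0.96
  ¬(a ⊃ ¬a): Łukasiewicz ¬ gives 1 − 0.96 = 0.04
  (a ⊃ ¬(a ⊃ ¬a)): min(1, 1 − 0.52 + 0.04) = 0.52
  ((¬a ⊃ ¬¬b) ∧ (a ⊃ ¬(a ⊃ ¬a))) = min(1, 0.52) = 0.52
  Łukasiewicz value = 0.52
Difference: 1 − 0.52 = 0.48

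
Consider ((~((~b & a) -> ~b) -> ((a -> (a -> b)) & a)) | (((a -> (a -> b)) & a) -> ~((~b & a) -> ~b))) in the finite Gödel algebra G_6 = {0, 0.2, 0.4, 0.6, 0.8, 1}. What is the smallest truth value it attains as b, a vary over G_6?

Every assignment gives 1. For instance at b = 0, a = 0:
  ~b: Gödel ¬ of 0 = 1 (operand is 0)
  (~b & a) = min(1, 0) = 0
  ~b: Gödel ¬ of 0 = 1 (operand is 0)
  ((~b & a) -> ~b): 0 ≤ 1, so result = 1
  ~((~b & a) -> ~b): Gödel ¬ of 1 = 0 (operand ≠ 0)
  (a -> b): 0 ≤ 0, so result = 1
  (a -> (a -> b)): 0 ≤ 1, so result = 1
  ((a -> (a -> b)) & a) = min(1, 0) = 0
  (~((~b & a) -> ~b) -> ((a -> (a -> b)) & a)): 0 ≤ 0, so result = 1
  (a -> b): 0 ≤ 0, so result = 1
  (a -> (a -> b)): 0 ≤ 1, so result = 1
  ((a -> (a -> b)) & a) = min(1, 0) = 0
  ~b: Gödel ¬ of 0 = 1 (operand is 0)
  (~b & a) = min(1, 0) = 0
  ~b: Gödel ¬ of 0 = 1 (operand is 0)
  ((~b & a) -> ~b): 0 ≤ 1, so result = 1
  ~((~b & a) -> ~b): Gödel ¬ of 1 = 0 (operand ≠ 0)
  (((a -> (a -> b)) & a) -> ~((~b & a) -> ~b)): 0 ≤ 0, so result = 1
  ((~((~b & a) -> ~b) -> ((a -> (a -> b)) & a)) | (((a -> (a -> b)) & a) -> ~((~b & a) -> ~b))) = max(1, 1) = 1
All 36 assignments give value 1 — the formula is a G_6-tautology.

1.00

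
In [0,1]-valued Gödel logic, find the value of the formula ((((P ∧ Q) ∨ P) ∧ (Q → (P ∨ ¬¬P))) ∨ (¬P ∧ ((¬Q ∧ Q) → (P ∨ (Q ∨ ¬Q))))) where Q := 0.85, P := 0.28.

(P ∧ Q) = min(0.28, 0.85) = 0.28
((P ∧ Q) ∨ P) = max(0.28, 0.28) = 0.28
¬P: Gödel ¬ of 0.28 = 0 (operand ≠ 0)
¬¬P: Gödel ¬ of 0 = 1 (operand is 0)
(P ∨ ¬¬P) = max(0.28, 1) = 1
(Q → (P ∨ ¬¬P)): 0.85 ≤ 1, so result = 1
(((P ∧ Q) ∨ P) ∧ (Q → (P ∨ ¬¬P))) = min(0.28, 1) = 0.28
¬P: Gödel ¬ of 0.28 = 0 (operand ≠ 0)
¬Q: Gödel ¬ of 0.85 = 0 (operand ≠ 0)
(¬Q ∧ Q) = min(0, 0.85) = 0
¬Q: Gödel ¬ of 0.85 = 0 (operand ≠ 0)
(Q ∨ ¬Q) = max(0.85, 0) = 0.85
(P ∨ (Q ∨ ¬Q)) = max(0.28, 0.85) = 0.85
((¬Q ∧ Q) → (P ∨ (Q ∨ ¬Q))): 0 ≤ 0.85, so result = 1
(¬P ∧ ((¬Q ∧ Q) → (P ∨ (Q ∨ ¬Q)))) = min(0, 1) = 0
((((P ∧ Q) ∨ P) ∧ (Q → (P ∨ ¬¬P))) ∨ (¬P ∧ ((¬Q ∧ Q) → (P ∨ (Q ∨ ¬Q))))) = max(0.28, 0) = 0.28

0.28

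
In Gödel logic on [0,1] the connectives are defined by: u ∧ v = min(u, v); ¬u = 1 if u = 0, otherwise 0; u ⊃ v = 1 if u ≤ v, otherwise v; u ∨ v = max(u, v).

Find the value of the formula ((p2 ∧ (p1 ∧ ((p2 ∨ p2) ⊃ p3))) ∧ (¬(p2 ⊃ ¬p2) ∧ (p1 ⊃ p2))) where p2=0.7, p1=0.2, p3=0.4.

0.20

(p2 ∨ p2) = max(0.7, 0.7) = 0.7
((p2 ∨ p2) ⊃ p3): 0.7 > 0.4, so result = 0.4
(p1 ∧ ((p2 ∨ p2) ⊃ p3)) = min(0.2, 0.4) = 0.2
(p2 ∧ (p1 ∧ ((p2 ∨ p2) ⊃ p3))) = min(0.7, 0.2) = 0.2
¬p2: Gödel ¬ of 0.7 = 0 (operand ≠ 0)
(p2 ⊃ ¬p2): 0.7 > 0, so result = 0
¬(p2 ⊃ ¬p2): Gödel ¬ of 0 = 1 (operand is 0)
(p1 ⊃ p2): 0.2 ≤ 0.7, so result = 1
(¬(p2 ⊃ ¬p2) ∧ (p1 ⊃ p2)) = min(1, 1) = 1
((p2 ∧ (p1 ∧ ((p2 ∨ p2) ⊃ p3))) ∧ (¬(p2 ⊃ ¬p2) ∧ (p1 ⊃ p2))) = min(0.2, 1) = 0.2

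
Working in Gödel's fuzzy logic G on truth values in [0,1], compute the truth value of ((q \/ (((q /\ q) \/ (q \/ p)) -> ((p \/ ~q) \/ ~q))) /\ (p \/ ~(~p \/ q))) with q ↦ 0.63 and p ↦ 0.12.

(q /\ q) = min(0.63, 0.63) = 0.63
(q \/ p) = max(0.63, 0.12) = 0.63
((q /\ q) \/ (q \/ p)) = max(0.63, 0.63) = 0.63
~q: Gödel ¬ of 0.63 = 0 (operand ≠ 0)
(p \/ ~q) = max(0.12, 0) = 0.12
~q: Gödel ¬ of 0.63 = 0 (operand ≠ 0)
((p \/ ~q) \/ ~q) = max(0.12, 0) = 0.12
(((q /\ q) \/ (q \/ p)) -> ((p \/ ~q) \/ ~q)): 0.63 > 0.12, so result = 0.12
(q \/ (((q /\ q) \/ (q \/ p)) -> ((p \/ ~q) \/ ~q))) = max(0.63, 0.12) = 0.63
~p: Gödel ¬ of 0.12 = 0 (operand ≠ 0)
(~p \/ q) = max(0, 0.63) = 0.63
~(~p \/ q): Gödel ¬ of 0.63 = 0 (operand ≠ 0)
(p \/ ~(~p \/ q)) = max(0.12, 0) = 0.12
((q \/ (((q /\ q) \/ (q \/ p)) -> ((p \/ ~q) \/ ~q))) /\ (p \/ ~(~p \/ q))) = min(0.63, 0.12) = 0.12

0.12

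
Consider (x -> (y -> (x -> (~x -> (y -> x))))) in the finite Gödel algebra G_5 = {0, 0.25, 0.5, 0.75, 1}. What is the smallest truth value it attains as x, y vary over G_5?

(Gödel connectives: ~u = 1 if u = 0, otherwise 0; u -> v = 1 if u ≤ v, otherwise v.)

Every assignment gives 1. For instance at x = 0, y = 0:
  ~x: Gödel ¬ of 0 = 1 (operand is 0)
  (y -> x): 0 ≤ 0, so result = 1
  (~x -> (y -> x)): 1 ≤ 1, so result = 1
  (x -> (~x -> (y -> x))): 0 ≤ 1, so result = 1
  (y -> (x -> (~x -> (y -> x)))): 0 ≤ 1, so result = 1
  (x -> (y -> (x -> (~x -> (y -> x))))): 0 ≤ 1, so result = 1
All 25 assignments give value 1 — the formula is a G_5-tautology.

1.00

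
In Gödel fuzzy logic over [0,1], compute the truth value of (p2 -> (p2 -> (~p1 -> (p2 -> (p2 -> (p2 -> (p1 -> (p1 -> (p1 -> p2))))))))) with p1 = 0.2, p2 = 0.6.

~p1: Gödel ¬ of 0.2 = 0 (operand ≠ 0)
(p1 -> p2): 0.2 ≤ 0.6, so result = 1
(p1 -> (p1 -> p2)): 0.2 ≤ 1, so result = 1
(p1 -> (p1 -> (p1 -> p2))): 0.2 ≤ 1, so result = 1
(p2 -> (p1 -> (p1 -> (p1 -> p2)))): 0.6 ≤ 1, so result = 1
(p2 -> (p2 -> (p1 -> (p1 -> (p1 -> p2))))): 0.6 ≤ 1, so result = 1
(p2 -> (p2 -> (p2 -> (p1 -> (p1 -> (p1 -> p2)))))): 0.6 ≤ 1, so result = 1
(~p1 -> (p2 -> (p2 -> (p2 -> (p1 -> (p1 -> (p1 -> p2))))))): 0 ≤ 1, so result = 1
(p2 -> (~p1 -> (p2 -> (p2 -> (p2 -> (p1 -> (p1 -> (p1 -> p2)))))))): 0.6 ≤ 1, so result = 1
(p2 -> (p2 -> (~p1 -> (p2 -> (p2 -> (p2 -> (p1 -> (p1 -> (p1 -> p2))))))))): 0.6 ≤ 1, so result = 1

1.00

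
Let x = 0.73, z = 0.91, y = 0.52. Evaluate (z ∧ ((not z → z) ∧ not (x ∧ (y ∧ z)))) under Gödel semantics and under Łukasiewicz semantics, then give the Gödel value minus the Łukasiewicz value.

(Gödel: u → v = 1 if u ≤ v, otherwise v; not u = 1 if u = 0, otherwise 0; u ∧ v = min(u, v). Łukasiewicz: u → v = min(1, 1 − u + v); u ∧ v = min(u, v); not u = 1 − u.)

Gödel evaluation:
  not z: Gödel ¬ of 0.91 = 0 (operand ≠ 0)
  (not z → z): 0 ≤ 0.91, so result = 1
  (y ∧ z) = min(0.52, 0.91) = 0.52
  (x ∧ (y ∧ z)) = min(0.73, 0.52) = 0.52
  not (x ∧ (y ∧ z)): Gödel ¬ of 0.52 = 0 (operand ≠ 0)
  ((not z → z) ∧ not (x ∧ (y ∧ z))) = min(1, 0) = 0
  (z ∧ ((not z → z) ∧ not (x ∧ (y ∧ z)))) = min(0.91, 0) = 0
  Gödel value = 0
Łukasiewicz evaluation:
  not z: Łukasiewicz ¬ gives 1 − 0.91 = 0.09
  (not z → z): min(1, 1 − 0.09 + 0.91) = 1
  (y ∧ z) = min(0.52, 0.91) = 0.52
  (x ∧ (y ∧ z)) = min(0.73, 0.52) = 0.52
  not (x ∧ (y ∧ z)): Łukasiewicz ¬ gives 1 − 0.52 = 0.48
  ((not z → z) ∧ not (x ∧ (y ∧ z))) = min(1, 0.48) = 0.48
  (z ∧ ((not z → z) ∧ not (x ∧ (y ∧ z)))) = min(0.91, 0.48) = 0.48
  Łukasiewicz value = 0.48
Difference: 0 − 0.48 = -0.48

-0.48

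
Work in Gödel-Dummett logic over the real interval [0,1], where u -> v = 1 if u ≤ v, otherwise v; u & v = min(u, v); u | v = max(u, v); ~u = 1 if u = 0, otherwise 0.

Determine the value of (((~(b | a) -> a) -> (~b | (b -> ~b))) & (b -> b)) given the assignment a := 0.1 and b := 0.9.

0.00

(b | a) = max(0.9, 0.1) = 0.9
~(b | a): Gödel ¬ of 0.9 = 0 (operand ≠ 0)
(~(b | a) -> a): 0 ≤ 0.1, so result = 1
~b: Gödel ¬ of 0.9 = 0 (operand ≠ 0)
~b: Gödel ¬ of 0.9 = 0 (operand ≠ 0)
(b -> ~b): 0.9 > 0, so result = 0
(~b | (b -> ~b)) = max(0, 0) = 0
((~(b | a) -> a) -> (~b | (b -> ~b))): 1 > 0, so result = 0
(b -> b): 0.9 ≤ 0.9, so result = 1
(((~(b | a) -> a) -> (~b | (b -> ~b))) & (b -> b)) = min(0, 1) = 0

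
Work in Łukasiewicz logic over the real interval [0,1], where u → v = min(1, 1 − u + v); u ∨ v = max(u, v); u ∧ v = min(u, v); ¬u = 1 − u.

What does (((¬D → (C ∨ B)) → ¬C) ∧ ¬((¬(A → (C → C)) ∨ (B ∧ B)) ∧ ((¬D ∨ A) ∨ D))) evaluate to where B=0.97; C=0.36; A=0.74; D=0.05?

¬D: Łukasiewicz ¬ gives 1 − 0.05 = 0.95
(C ∨ B) = max(0.36, 0.97) = 0.97
(¬D → (C ∨ B)): min(1, 1 − 0.95 + 0.97) = 1
¬C: Łukasiewicz ¬ gives 1 − 0.36 = 0.64
((¬D → (C ∨ B)) → ¬C): min(1, 1 − 1 + 0.64) = 0.64
(C → C): min(1, 1 − 0.36 + 0.36) = 1
(A → (C → C)): min(1, 1 − 0.74 + 1) = 1
¬(A → (C → C)): Łukasiewicz ¬ gives 1 − 1 = 0
(B ∧ B) = min(0.97, 0.97) = 0.97
(¬(A → (C → C)) ∨ (B ∧ B)) = max(0, 0.97) = 0.97
¬D: Łukasiewicz ¬ gives 1 − 0.05 = 0.95
(¬D ∨ A) = max(0.95, 0.74) = 0.95
((¬D ∨ A) ∨ D) = max(0.95, 0.05) = 0.95
((¬(A → (C → C)) ∨ (B ∧ B)) ∧ ((¬D ∨ A) ∨ D)) = min(0.97, 0.95) = 0.95
¬((¬(A → (C → C)) ∨ (B ∧ B)) ∧ ((¬D ∨ A) ∨ D)): Łukasiewicz ¬ gives 1 − 0.95 = 0.05
(((¬D → (C ∨ B)) → ¬C) ∧ ¬((¬(A → (C → C)) ∨ (B ∧ B)) ∧ ((¬D ∨ A) ∨ D))) = min(0.64, 0.05) = 0.05

0.05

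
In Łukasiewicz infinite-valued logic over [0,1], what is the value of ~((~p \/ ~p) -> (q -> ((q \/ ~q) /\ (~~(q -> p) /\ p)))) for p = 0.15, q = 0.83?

0.53

~p: Łukasiewicz ¬ gives 1 − 0.15 = 0.85
~p: Łukasiewicz ¬ gives 1 − 0.15 = 0.85
(~p \/ ~p) = max(0.85, 0.85) = 0.85
~q: Łukasiewicz ¬ gives 1 − 0.83 = 0.17
(q \/ ~q) = max(0.83, 0.17) = 0.83
(q -> p): min(1, 1 − 0.83 + 0.15) = 0.32
~(q -> p): Łukasiewicz ¬ gives 1 − 0.32 = 0.68
~~(q -> p): Łukasiewicz ¬ gives 1 − 0.68 = 0.32
(~~(q -> p) /\ p) = min(0.32, 0.15) = 0.15
((q \/ ~q) /\ (~~(q -> p) /\ p)) = min(0.83, 0.15) = 0.15
(q -> ((q \/ ~q) /\ (~~(q -> p) /\ p))): min(1, 1 − 0.83 + 0.15) = 0.32
((~p \/ ~p) -> (q -> ((q \/ ~q) /\ (~~(q -> p) /\ p)))): min(1, 1 − 0.85 + 0.32) = 0.47
~((~p \/ ~p) -> (q -> ((q \/ ~q) /\ (~~(q -> p) /\ p)))): Łukasiewicz ¬ gives 1 − 0.47 = 0.53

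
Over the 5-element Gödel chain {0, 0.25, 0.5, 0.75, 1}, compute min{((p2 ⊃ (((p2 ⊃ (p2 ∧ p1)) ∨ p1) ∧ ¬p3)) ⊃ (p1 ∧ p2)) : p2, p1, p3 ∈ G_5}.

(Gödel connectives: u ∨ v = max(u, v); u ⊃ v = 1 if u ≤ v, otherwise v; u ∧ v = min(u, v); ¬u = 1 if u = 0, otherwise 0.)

0.00

The minimum is attained at p2 = 0, p1 = 0, p3 = 0:
  (p2 ∧ p1) = min(0, 0) = 0
  (p2 ⊃ (p2 ∧ p1)): 0 ≤ 0, so result = 1
  ((p2 ⊃ (p2 ∧ p1)) ∨ p1) = max(1, 0) = 1
  ¬p3: Gödel ¬ of 0 = 1 (operand is 0)
  (((p2 ⊃ (p2 ∧ p1)) ∨ p1) ∧ ¬p3) = min(1, 1) = 1
  (p2 ⊃ (((p2 ⊃ (p2 ∧ p1)) ∨ p1) ∧ ¬p3)): 0 ≤ 1, so result = 1
  (p1 ∧ p2) = min(0, 0) = 0
  ((p2 ⊃ (((p2 ⊃ (p2 ∧ p1)) ∨ p1) ∧ ¬p3)) ⊃ (p1 ∧ p2)): 1 > 0, so result = 0
Checking all 125 assignments confirms none give a value below 0.00.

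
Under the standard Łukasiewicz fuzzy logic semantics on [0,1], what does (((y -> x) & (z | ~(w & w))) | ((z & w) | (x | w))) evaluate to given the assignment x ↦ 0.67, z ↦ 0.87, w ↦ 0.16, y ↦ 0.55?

0.87

(y -> x): min(1, 1 − 0.55 + 0.67) = 1
(w & w) = min(0.16, 0.16) = 0.16
~(w & w): Łukasiewicz ¬ gives 1 − 0.16 = 0.84
(z | ~(w & w)) = max(0.87, 0.84) = 0.87
((y -> x) & (z | ~(w & w))) = min(1, 0.87) = 0.87
(z & w) = min(0.87, 0.16) = 0.16
(x | w) = max(0.67, 0.16) = 0.67
((z & w) | (x | w)) = max(0.16, 0.67) = 0.67
(((y -> x) & (z | ~(w & w))) | ((z & w) | (x | w))) = max(0.87, 0.67) = 0.87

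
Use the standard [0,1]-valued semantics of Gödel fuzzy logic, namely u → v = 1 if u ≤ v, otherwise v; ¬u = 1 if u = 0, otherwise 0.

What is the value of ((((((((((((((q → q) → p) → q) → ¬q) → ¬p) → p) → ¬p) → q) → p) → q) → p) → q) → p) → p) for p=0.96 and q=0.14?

(q → q): 0.14 ≤ 0.14, so result = 1
((q → q) → p): 1 > 0.96, so result = 0.96
(((q → q) → p) → q): 0.96 > 0.14, so result = 0.14
¬q: Gödel ¬ of 0.14 = 0 (operand ≠ 0)
((((q → q) → p) → q) → ¬q): 0.14 > 0, so result = 0
¬p: Gödel ¬ of 0.96 = 0 (operand ≠ 0)
(((((q → q) → p) → q) → ¬q) → ¬p): 0 ≤ 0, so result = 1
((((((q → q) → p) → q) → ¬q) → ¬p) → p): 1 > 0.96, so result = 0.96
¬p: Gödel ¬ of 0.96 = 0 (operand ≠ 0)
(((((((q → q) → p) → q) → ¬q) → ¬p) → p) → ¬p): 0.96 > 0, so result = 0
((((((((q → q) → p) → q) → ¬q) → ¬p) → p) → ¬p) → q): 0 ≤ 0.14, so result = 1
(((((((((q → q) → p) → q) → ¬q) → ¬p) → p) → ¬p) → q) → p): 1 > 0.96, so result = 0.96
((((((((((q → q) → p) → q) → ¬q) → ¬p) → p) → ¬p) → q) → p) → q): 0.96 > 0.14, so result = 0.14
(((((((((((q → q) → p) → q) → ¬q) → ¬p) → p) → ¬p) → q) → p) → q) → p): 0.14 ≤ 0.96, so result = 1
((((((((((((q → q) → p) → q) → ¬q) → ¬p) → p) → ¬p) → q) → p) → q) → p) → q): 1 > 0.14, so result = 0.14
(((((((((((((q → q) → p) → q) → ¬q) → ¬p) → p) → ¬p) → q) → p) → q) → p) → q) → p): 0.14 ≤ 0.96, so result = 1
((((((((((((((q → q) → p) → q) → ¬q) → ¬p) → p) → ¬p) → q) → p) → q) → p) → q) → p) → p): 1 > 0.96, so result = 0.96

0.96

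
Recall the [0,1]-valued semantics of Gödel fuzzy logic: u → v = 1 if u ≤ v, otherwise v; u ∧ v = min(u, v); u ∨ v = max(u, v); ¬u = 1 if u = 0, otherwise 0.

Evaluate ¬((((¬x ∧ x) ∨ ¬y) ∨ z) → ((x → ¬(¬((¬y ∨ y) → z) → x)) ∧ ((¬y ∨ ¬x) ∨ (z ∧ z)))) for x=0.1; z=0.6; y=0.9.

1.00

¬x: Gödel ¬ of 0.1 = 0 (operand ≠ 0)
(¬x ∧ x) = min(0, 0.1) = 0
¬y: Gödel ¬ of 0.9 = 0 (operand ≠ 0)
((¬x ∧ x) ∨ ¬y) = max(0, 0) = 0
(((¬x ∧ x) ∨ ¬y) ∨ z) = max(0, 0.6) = 0.6
¬y: Gödel ¬ of 0.9 = 0 (operand ≠ 0)
(¬y ∨ y) = max(0, 0.9) = 0.9
((¬y ∨ y) → z): 0.9 > 0.6, so result = 0.6
¬((¬y ∨ y) → z): Gödel ¬ of 0.6 = 0 (operand ≠ 0)
(¬((¬y ∨ y) → z) → x): 0 ≤ 0.1, so result = 1
¬(¬((¬y ∨ y) → z) → x): Gödel ¬ of 1 = 0 (operand ≠ 0)
(x → ¬(¬((¬y ∨ y) → z) → x)): 0.1 > 0, so result = 0
¬y: Gödel ¬ of 0.9 = 0 (operand ≠ 0)
¬x: Gödel ¬ of 0.1 = 0 (operand ≠ 0)
(¬y ∨ ¬x) = max(0, 0) = 0
(z ∧ z) = min(0.6, 0.6) = 0.6
((¬y ∨ ¬x) ∨ (z ∧ z)) = max(0, 0.6) = 0.6
((x → ¬(¬((¬y ∨ y) → z) → x)) ∧ ((¬y ∨ ¬x) ∨ (z ∧ z))) = min(0, 0.6) = 0
((((¬x ∧ x) ∨ ¬y) ∨ z) → ((x → ¬(¬((¬y ∨ y) → z) → x)) ∧ ((¬y ∨ ¬x) ∨ (z ∧ z)))): 0.6 > 0, so result = 0
¬((((¬x ∧ x) ∨ ¬y) ∨ z) → ((x → ¬(¬((¬y ∨ y) → z) → x)) ∧ ((¬y ∨ ¬x) ∨ (z ∧ z)))): Gödel ¬ of 0 = 1 (operand is 0)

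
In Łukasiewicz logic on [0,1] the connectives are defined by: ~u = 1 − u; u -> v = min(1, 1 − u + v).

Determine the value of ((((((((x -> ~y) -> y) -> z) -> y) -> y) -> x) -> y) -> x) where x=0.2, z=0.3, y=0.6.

0.20

~y: Łukasiewicz ¬ gives 1 − 0.6 = 0.4
(x -> ~y): min(1, 1 − 0.2 + 0.4) = 1
((x -> ~y) -> y): min(1, 1 − 1 + 0.6) = 0.6
(((x -> ~y) -> y) -> z): min(1, 1 − 0.6 + 0.3) = 0.7
((((x -> ~y) -> y) -> z) -> y): min(1, 1 − 0.7 + 0.6) = 0.9
(((((x -> ~y) -> y) -> z) -> y) -> y): min(1, 1 − 0.9 + 0.6) = 0.7
((((((x -> ~y) -> y) -> z) -> y) -> y) -> x): min(1, 1 − 0.7 + 0.2) = 0.5
(((((((x -> ~y) -> y) -> z) -> y) -> y) -> x) -> y): min(1, 1 − 0.5 + 0.6) = 1
((((((((x -> ~y) -> y) -> z) -> y) -> y) -> x) -> y) -> x): min(1, 1 − 1 + 0.2) = 0.2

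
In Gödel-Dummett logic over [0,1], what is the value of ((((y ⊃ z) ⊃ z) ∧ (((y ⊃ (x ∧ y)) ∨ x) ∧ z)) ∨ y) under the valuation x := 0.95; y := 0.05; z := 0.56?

(y ⊃ z): 0.05 ≤ 0.56, so result = 1
((y ⊃ z) ⊃ z): 1 > 0.56, so result = 0.56
(x ∧ y) = min(0.95, 0.05) = 0.05
(y ⊃ (x ∧ y)): 0.05 ≤ 0.05, so result = 1
((y ⊃ (x ∧ y)) ∨ x) = max(1, 0.95) = 1
(((y ⊃ (x ∧ y)) ∨ x) ∧ z) = min(1, 0.56) = 0.56
(((y ⊃ z) ⊃ z) ∧ (((y ⊃ (x ∧ y)) ∨ x) ∧ z)) = min(0.56, 0.56) = 0.56
((((y ⊃ z) ⊃ z) ∧ (((y ⊃ (x ∧ y)) ∨ x) ∧ z)) ∨ y) = max(0.56, 0.05) = 0.56

0.56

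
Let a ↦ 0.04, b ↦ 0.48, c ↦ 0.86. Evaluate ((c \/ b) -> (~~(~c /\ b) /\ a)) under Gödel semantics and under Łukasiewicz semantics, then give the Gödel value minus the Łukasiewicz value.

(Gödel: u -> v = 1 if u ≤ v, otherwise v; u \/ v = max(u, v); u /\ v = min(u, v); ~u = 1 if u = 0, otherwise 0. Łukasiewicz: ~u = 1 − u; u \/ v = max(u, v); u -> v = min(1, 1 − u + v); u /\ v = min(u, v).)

-0.18

Gödel evaluation:
  (c \/ b) = max(0.86, 0.48) = 0.86
  ~c: Gödel ¬ of 0.86 = 0 (operand ≠ 0)
  (~c /\ b) = min(0, 0.48) = 0
  ~(~c /\ b): Gödel ¬ of 0 = 1 (operand is 0)
  ~~(~c /\ b): Gödel ¬ of 1 = 0 (operand ≠ 0)
  (~~(~c /\ b) /\ a) = min(0, 0.04) = 0
  ((c \/ b) -> (~~(~c /\ b) /\ a)): 0.86 > 0, so result = 0
  Gödel value = 0
Łukasiewicz evaluation:
  (c \/ b) = max(0.86, 0.48) = 0.86
  ~c: Łukasiewicz ¬ gives 1 − 0.86 = 0.14
  (~c /\ b) = min(0.14, 0.48) = 0.14
  ~(~c /\ b): Łukasiewicz ¬ gives 1 − 0.14 = 0.86
  ~~(~c /\ b): Łukasiewicz ¬ gives 1 − 0.86 = 0.14
  (~~(~c /\ b) /\ a) = min(0.14, 0.04) = 0.04
  ((c \/ b) -> (~~(~c /\ b) /\ a)): min(1, 1 − 0.86 + 0.04) = 0.18
  Łukasiewicz value = 0.18
Difference: 0 − 0.18 = -0.18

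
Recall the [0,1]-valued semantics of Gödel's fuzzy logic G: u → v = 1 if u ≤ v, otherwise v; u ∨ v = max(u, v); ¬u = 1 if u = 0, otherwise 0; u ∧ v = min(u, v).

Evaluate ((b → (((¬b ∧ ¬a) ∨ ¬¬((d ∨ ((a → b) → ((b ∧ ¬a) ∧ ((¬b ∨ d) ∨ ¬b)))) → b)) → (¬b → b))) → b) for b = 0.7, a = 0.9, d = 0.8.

0.70

¬b: Gödel ¬ of 0.7 = 0 (operand ≠ 0)
¬a: Gödel ¬ of 0.9 = 0 (operand ≠ 0)
(¬b ∧ ¬a) = min(0, 0) = 0
(a → b): 0.9 > 0.7, so result = 0.7
¬a: Gödel ¬ of 0.9 = 0 (operand ≠ 0)
(b ∧ ¬a) = min(0.7, 0) = 0
¬b: Gödel ¬ of 0.7 = 0 (operand ≠ 0)
(¬b ∨ d) = max(0, 0.8) = 0.8
¬b: Gödel ¬ of 0.7 = 0 (operand ≠ 0)
((¬b ∨ d) ∨ ¬b) = max(0.8, 0) = 0.8
((b ∧ ¬a) ∧ ((¬b ∨ d) ∨ ¬b)) = min(0, 0.8) = 0
((a → b) → ((b ∧ ¬a) ∧ ((¬b ∨ d) ∨ ¬b))): 0.7 > 0, so result = 0
(d ∨ ((a → b) → ((b ∧ ¬a) ∧ ((¬b ∨ d) ∨ ¬b)))) = max(0.8, 0) = 0.8
((d ∨ ((a → b) → ((b ∧ ¬a) ∧ ((¬b ∨ d) ∨ ¬b)))) → b): 0.8 > 0.7, so result = 0.7
¬((d ∨ ((a → b) → ((b ∧ ¬a) ∧ ((¬b ∨ d) ∨ ¬b)))) → b): Gödel ¬ of 0.7 = 0 (operand ≠ 0)
¬¬((d ∨ ((a → b) → ((b ∧ ¬a) ∧ ((¬b ∨ d) ∨ ¬b)))) → b): Gödel ¬ of 0 = 1 (operand is 0)
((¬b ∧ ¬a) ∨ ¬¬((d ∨ ((a → b) → ((b ∧ ¬a) ∧ ((¬b ∨ d) ∨ ¬b)))) → b)) = max(0, 1) = 1
¬b: Gödel ¬ of 0.7 = 0 (operand ≠ 0)
(¬b → b): 0 ≤ 0.7, so result = 1
(((¬b ∧ ¬a) ∨ ¬¬((d ∨ ((a → b) → ((b ∧ ¬a) ∧ ((¬b ∨ d) ∨ ¬b)))) → b)) → (¬b → b)): 1 ≤ 1, so result = 1
(b → (((¬b ∧ ¬a) ∨ ¬¬((d ∨ ((a → b) → ((b ∧ ¬a) ∧ ((¬b ∨ d) ∨ ¬b)))) → b)) → (¬b → b))): 0.7 ≤ 1, so result = 1
((b → (((¬b ∧ ¬a) ∨ ¬¬((d ∨ ((a → b) → ((b ∧ ¬a) ∧ ((¬b ∨ d) ∨ ¬b)))) → b)) → (¬b → b))) → b): 1 > 0.7, so result = 0.7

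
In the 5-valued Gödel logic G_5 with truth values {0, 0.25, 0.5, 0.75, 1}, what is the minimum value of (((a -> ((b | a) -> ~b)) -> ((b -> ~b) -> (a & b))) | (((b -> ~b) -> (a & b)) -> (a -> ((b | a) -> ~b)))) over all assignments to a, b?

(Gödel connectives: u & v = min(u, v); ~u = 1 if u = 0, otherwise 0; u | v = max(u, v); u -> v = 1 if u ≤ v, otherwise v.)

1.00

Every assignment gives 1. For instance at a = 0, b = 0:
  (b | a) = max(0, 0) = 0
  ~b: Gödel ¬ of 0 = 1 (operand is 0)
  ((b | a) -> ~b): 0 ≤ 1, so result = 1
  (a -> ((b | a) -> ~b)): 0 ≤ 1, so result = 1
  ~b: Gödel ¬ of 0 = 1 (operand is 0)
  (b -> ~b): 0 ≤ 1, so result = 1
  (a & b) = min(0, 0) = 0
  ((b -> ~b) -> (a & b)): 1 > 0, so result = 0
  ((a -> ((b | a) -> ~b)) -> ((b -> ~b) -> (a & b))): 1 > 0, so result = 0
  ~b: Gödel ¬ of 0 = 1 (operand is 0)
  (b -> ~b): 0 ≤ 1, so result = 1
  (a & b) = min(0, 0) = 0
  ((b -> ~b) -> (a & b)): 1 > 0, so result = 0
  (b | a) = max(0, 0) = 0
  ~b: Gödel ¬ of 0 = 1 (operand is 0)
  ((b | a) -> ~b): 0 ≤ 1, so result = 1
  (a -> ((b | a) -> ~b)): 0 ≤ 1, so result = 1
  (((b -> ~b) -> (a & b)) -> (a -> ((b | a) -> ~b))): 0 ≤ 1, so result = 1
  (((a -> ((b | a) -> ~b)) -> ((b -> ~b) -> (a & b))) | (((b -> ~b) -> (a & b)) -> (a -> ((b | a) -> ~b)))) = max(0, 1) = 1
All 25 assignments give value 1 — the formula is a G_5-tautology.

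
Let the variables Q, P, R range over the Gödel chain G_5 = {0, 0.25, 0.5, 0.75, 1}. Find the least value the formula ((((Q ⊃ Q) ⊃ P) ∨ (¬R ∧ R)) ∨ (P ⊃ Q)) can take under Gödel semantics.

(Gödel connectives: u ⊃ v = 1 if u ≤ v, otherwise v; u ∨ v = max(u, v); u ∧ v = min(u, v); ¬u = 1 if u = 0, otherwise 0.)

The minimum is attained at Q = 0, P = 0.25, R = 0:
  (Q ⊃ Q): 0 ≤ 0, so result = 1
  ((Q ⊃ Q) ⊃ P): 1 > 0.25, so result = 0.25
  ¬R: Gödel ¬ of 0 = 1 (operand is 0)
  (¬R ∧ R) = min(1, 0) = 0
  (((Q ⊃ Q) ⊃ P) ∨ (¬R ∧ R)) = max(0.25, 0) = 0.25
  (P ⊃ Q): 0.25 > 0, so result = 0
  ((((Q ⊃ Q) ⊃ P) ∨ (¬R ∧ R)) ∨ (P ⊃ Q)) = max(0.25, 0) = 0.25
Checking all 125 assignments confirms none give a value below 0.25.

0.25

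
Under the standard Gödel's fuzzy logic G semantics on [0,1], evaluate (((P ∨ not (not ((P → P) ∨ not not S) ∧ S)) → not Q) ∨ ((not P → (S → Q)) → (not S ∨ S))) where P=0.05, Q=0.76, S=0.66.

(P → P): 0.05 ≤ 0.05, so result = 1
not S: Gödel ¬ of 0.66 = 0 (operand ≠ 0)
not not S: Gödel ¬ of 0 = 1 (operand is 0)
((P → P) ∨ not not S) = max(1, 1) = 1
not ((P → P) ∨ not not S): Gödel ¬ of 1 = 0 (operand ≠ 0)
(not ((P → P) ∨ not not S) ∧ S) = min(0, 0.66) = 0
not (not ((P → P) ∨ not not S) ∧ S): Gödel ¬ of 0 = 1 (operand is 0)
(P ∨ not (not ((P → P) ∨ not not S) ∧ S)) = max(0.05, 1) = 1
not Q: Gödel ¬ of 0.76 = 0 (operand ≠ 0)
((P ∨ not (not ((P → P) ∨ not not S) ∧ S)) → not Q): 1 > 0, so result = 0
not P: Gödel ¬ of 0.05 = 0 (operand ≠ 0)
(S → Q): 0.66 ≤ 0.76, so result = 1
(not P → (S → Q)): 0 ≤ 1, so result = 1
not S: Gödel ¬ of 0.66 = 0 (operand ≠ 0)
(not S ∨ S) = max(0, 0.66) = 0.66
((not P → (S → Q)) → (not S ∨ S)): 1 > 0.66, so result = 0.66
(((P ∨ not (not ((P → P) ∨ not not S) ∧ S)) → not Q) ∨ ((not P → (S → Q)) → (not S ∨ S))) = max(0, 0.66) = 0.66

0.66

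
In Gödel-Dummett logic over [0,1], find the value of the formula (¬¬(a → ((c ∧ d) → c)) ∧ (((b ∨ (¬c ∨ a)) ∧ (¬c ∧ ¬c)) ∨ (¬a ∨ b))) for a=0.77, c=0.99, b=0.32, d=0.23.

(c ∧ d) = min(0.99, 0.23) = 0.23
((c ∧ d) → c): 0.23 ≤ 0.99, so result = 1
(a → ((c ∧ d) → c)): 0.77 ≤ 1, so result = 1
¬(a → ((c ∧ d) → c)): Gödel ¬ of 1 = 0 (operand ≠ 0)
¬¬(a → ((c ∧ d) → c)): Gödel ¬ of 0 = 1 (operand is 0)
¬c: Gödel ¬ of 0.99 = 0 (operand ≠ 0)
(¬c ∨ a) = max(0, 0.77) = 0.77
(b ∨ (¬c ∨ a)) = max(0.32, 0.77) = 0.77
¬c: Gödel ¬ of 0.99 = 0 (operand ≠ 0)
¬c: Gödel ¬ of 0.99 = 0 (operand ≠ 0)
(¬c ∧ ¬c) = min(0, 0) = 0
((b ∨ (¬c ∨ a)) ∧ (¬c ∧ ¬c)) = min(0.77, 0) = 0
¬a: Gödel ¬ of 0.77 = 0 (operand ≠ 0)
(¬a ∨ b) = max(0, 0.32) = 0.32
(((b ∨ (¬c ∨ a)) ∧ (¬c ∧ ¬c)) ∨ (¬a ∨ b)) = max(0, 0.32) = 0.32
(¬¬(a → ((c ∧ d) → c)) ∧ (((b ∨ (¬c ∨ a)) ∧ (¬c ∧ ¬c)) ∨ (¬a ∨ b))) = min(1, 0.32) = 0.32

0.32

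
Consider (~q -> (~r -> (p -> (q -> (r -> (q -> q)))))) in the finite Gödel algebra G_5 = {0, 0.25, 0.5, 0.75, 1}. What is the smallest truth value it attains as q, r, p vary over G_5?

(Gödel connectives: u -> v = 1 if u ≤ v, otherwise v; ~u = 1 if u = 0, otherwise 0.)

1.00

Every assignment gives 1. For instance at q = 0, r = 0, p = 0:
  ~q: Gödel ¬ of 0 = 1 (operand is 0)
  ~r: Gödel ¬ of 0 = 1 (operand is 0)
  (q -> q): 0 ≤ 0, so result = 1
  (r -> (q -> q)): 0 ≤ 1, so result = 1
  (q -> (r -> (q -> q))): 0 ≤ 1, so result = 1
  (p -> (q -> (r -> (q -> q)))): 0 ≤ 1, so result = 1
  (~r -> (p -> (q -> (r -> (q -> q))))): 1 ≤ 1, so result = 1
  (~q -> (~r -> (p -> (q -> (r -> (q -> q)))))): 1 ≤ 1, so result = 1
All 125 assignments give value 1 — the formula is a G_5-tautology.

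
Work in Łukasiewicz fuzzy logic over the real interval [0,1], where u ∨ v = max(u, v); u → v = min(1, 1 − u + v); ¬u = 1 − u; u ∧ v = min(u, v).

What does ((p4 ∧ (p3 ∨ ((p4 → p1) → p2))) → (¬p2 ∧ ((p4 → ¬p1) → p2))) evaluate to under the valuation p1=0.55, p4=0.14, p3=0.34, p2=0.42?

(p4 → p1): min(1, 1 − 0.14 + 0.55) = 1
((p4 → p1) → p2): min(1, 1 − 1 + 0.42) = 0.42
(p3 ∨ ((p4 → p1) → p2)) = max(0.34, 0.42) = 0.42
(p4 ∧ (p3 ∨ ((p4 → p1) → p2))) = min(0.14, 0.42) = 0.14
¬p2: Łukasiewicz ¬ gives 1 − 0.42 = 0.58
¬p1: Łukasiewicz ¬ gives 1 − 0.55 = 0.45
(p4 → ¬p1): min(1, 1 − 0.14 + 0.45) = 1
((p4 → ¬p1) → p2): min(1, 1 − 1 + 0.42) = 0.42
(¬p2 ∧ ((p4 → ¬p1) → p2)) = min(0.58, 0.42) = 0.42
((p4 ∧ (p3 ∨ ((p4 → p1) → p2))) → (¬p2 ∧ ((p4 → ¬p1) → p2))): min(1, 1 − 0.14 + 0.42) = 1

1.00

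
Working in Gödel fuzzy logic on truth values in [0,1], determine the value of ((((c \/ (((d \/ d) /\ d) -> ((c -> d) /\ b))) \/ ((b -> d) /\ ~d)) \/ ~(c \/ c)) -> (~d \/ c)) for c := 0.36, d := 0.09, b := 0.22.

0.36

(d \/ d) = max(0.09, 0.09) = 0.09
((d \/ d) /\ d) = min(0.09, 0.09) = 0.09
(c -> d): 0.36 > 0.09, so result = 0.09
((c -> d) /\ b) = min(0.09, 0.22) = 0.09
(((d \/ d) /\ d) -> ((c -> d) /\ b)): 0.09 ≤ 0.09, so result = 1
(c \/ (((d \/ d) /\ d) -> ((c -> d) /\ b))) = max(0.36, 1) = 1
(b -> d): 0.22 > 0.09, so result = 0.09
~d: Gödel ¬ of 0.09 = 0 (operand ≠ 0)
((b -> d) /\ ~d) = min(0.09, 0) = 0
((c \/ (((d \/ d) /\ d) -> ((c -> d) /\ b))) \/ ((b -> d) /\ ~d)) = max(1, 0) = 1
(c \/ c) = max(0.36, 0.36) = 0.36
~(c \/ c): Gödel ¬ of 0.36 = 0 (operand ≠ 0)
(((c \/ (((d \/ d) /\ d) -> ((c -> d) /\ b))) \/ ((b -> d) /\ ~d)) \/ ~(c \/ c)) = max(1, 0) = 1
~d: Gödel ¬ of 0.09 = 0 (operand ≠ 0)
(~d \/ c) = max(0, 0.36) = 0.36
((((c \/ (((d \/ d) /\ d) -> ((c -> d) /\ b))) \/ ((b -> d) /\ ~d)) \/ ~(c \/ c)) -> (~d \/ c)): 1 > 0.36, so result = 0.36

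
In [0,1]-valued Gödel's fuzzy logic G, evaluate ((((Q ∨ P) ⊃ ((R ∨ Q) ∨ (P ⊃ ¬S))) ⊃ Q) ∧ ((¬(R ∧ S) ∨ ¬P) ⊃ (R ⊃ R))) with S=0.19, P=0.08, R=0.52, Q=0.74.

(Q ∨ P) = max(0.74, 0.08) = 0.74
(R ∨ Q) = max(0.52, 0.74) = 0.74
¬S: Gödel ¬ of 0.19 = 0 (operand ≠ 0)
(P ⊃ ¬S): 0.08 > 0, so result = 0
((R ∨ Q) ∨ (P ⊃ ¬S)) = max(0.74, 0) = 0.74
((Q ∨ P) ⊃ ((R ∨ Q) ∨ (P ⊃ ¬S))): 0.74 ≤ 0.74, so result = 1
(((Q ∨ P) ⊃ ((R ∨ Q) ∨ (P ⊃ ¬S))) ⊃ Q): 1 > 0.74, so result = 0.74
(R ∧ S) = min(0.52, 0.19) = 0.19
¬(R ∧ S): Gödel ¬ of 0.19 = 0 (operand ≠ 0)
¬P: Gödel ¬ of 0.08 = 0 (operand ≠ 0)
(¬(R ∧ S) ∨ ¬P) = max(0, 0) = 0
(R ⊃ R): 0.52 ≤ 0.52, so result = 1
((¬(R ∧ S) ∨ ¬P) ⊃ (R ⊃ R)): 0 ≤ 1, so result = 1
((((Q ∨ P) ⊃ ((R ∨ Q) ∨ (P ⊃ ¬S))) ⊃ Q) ∧ ((¬(R ∧ S) ∨ ¬P) ⊃ (R ⊃ R))) = min(0.74, 1) = 0.74

0.74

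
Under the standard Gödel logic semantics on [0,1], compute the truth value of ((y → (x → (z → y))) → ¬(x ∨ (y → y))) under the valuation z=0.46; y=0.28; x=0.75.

(z → y): 0.46 > 0.28, so result = 0.28
(x → (z → y)): 0.75 > 0.28, so result = 0.28
(y → (x → (z → y))): 0.28 ≤ 0.28, so result = 1
(y → y): 0.28 ≤ 0.28, so result = 1
(x ∨ (y → y)) = max(0.75, 1) = 1
¬(x ∨ (y → y)): Gödel ¬ of 1 = 0 (operand ≠ 0)
((y → (x → (z → y))) → ¬(x ∨ (y → y))): 1 > 0, so result = 0

0.00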